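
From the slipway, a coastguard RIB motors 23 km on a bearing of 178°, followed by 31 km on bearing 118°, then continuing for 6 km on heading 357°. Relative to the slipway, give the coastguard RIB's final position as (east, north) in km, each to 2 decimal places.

Leg 1 (178°, 23 km): east 23 sin 178° = 0.80, north 23 cos 178° = -22.99
Leg 2 (118°, 31 km): east 31 sin 118° = 27.37, north 31 cos 118° = -14.55
Leg 3 (357°, 6 km): east 6 sin 357° = -0.31, north 6 cos 357° = 5.99
Summing: 27.86 km east, -31.55 km north → (27.86, -31.55).

(27.86, -31.55)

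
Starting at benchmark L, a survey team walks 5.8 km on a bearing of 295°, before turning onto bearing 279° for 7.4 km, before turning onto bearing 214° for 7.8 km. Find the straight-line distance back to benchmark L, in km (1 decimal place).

17.2 km

Leg 1 (295°, 5.8 km): east 5.8 sin 295° = -5.26, north 5.8 cos 295° = 2.45
Leg 2 (279°, 7.4 km): east 7.4 sin 279° = -7.31, north 7.4 cos 279° = 1.16
Leg 3 (214°, 7.8 km): east 7.8 sin 214° = -4.36, north 7.8 cos 214° = -6.47
Net: -16.93 east, -2.86 north. Distance = √((-16.93)² + (-2.86)²) = 17.167 km.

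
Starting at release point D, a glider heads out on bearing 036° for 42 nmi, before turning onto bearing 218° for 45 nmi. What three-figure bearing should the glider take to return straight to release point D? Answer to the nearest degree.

Leg 1 (036°, 42 nmi): east 42 sin 36° = 24.69, north 42 cos 36° = 33.98
Leg 2 (218°, 45 nmi): east 45 sin 218° = -27.70, north 45 cos 218° = -35.46
Net displacement: -3.02 east, -1.48 north. Direction back to start is (3.02, 1.48): bearing = atan2(3.02, 1.48) mod 360° = 63.85° ≈ 064°.

064°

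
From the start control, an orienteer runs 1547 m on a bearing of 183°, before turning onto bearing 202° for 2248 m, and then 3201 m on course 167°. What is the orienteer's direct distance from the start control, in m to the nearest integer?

Leg 1 (183°, 1547 m): east 1547 sin 183° = -80.96, north 1547 cos 183° = -1544.88
Leg 2 (202°, 2248 m): east 2248 sin 202° = -842.12, north 2248 cos 202° = -2084.31
Leg 3 (167°, 3201 m): east 3201 sin 167° = 720.07, north 3201 cos 167° = -3118.96
Net: -203.01 east, -6748.15 north. Distance = √((-203.01)² + (-6748.15)²) = 6751.201 m.

6751 m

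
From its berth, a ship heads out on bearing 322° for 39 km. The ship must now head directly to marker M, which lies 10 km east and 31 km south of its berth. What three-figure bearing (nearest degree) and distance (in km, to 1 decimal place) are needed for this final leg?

Leg 1 (322°, 39 km): east 39 sin 322° = -24.01, north 39 cos 322° = 30.73
Current position: (-24.01, 30.73). Target: (10, -31). Remaining: Δeast = 34.01, Δnorth = -61.73.
Bearing = atan2(34.01, -61.73) mod 360° = 151.15°; distance = √((34.01)² + (-61.73)²) = 70.481 km.

151°, 70.5 km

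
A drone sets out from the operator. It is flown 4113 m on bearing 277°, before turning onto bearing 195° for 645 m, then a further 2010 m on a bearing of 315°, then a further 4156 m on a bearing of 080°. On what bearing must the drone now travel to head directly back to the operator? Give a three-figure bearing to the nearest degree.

Leg 1 (277°, 4113 m): east 4113 sin 277° = -4082.34, north 4113 cos 277° = 501.25
Leg 2 (195°, 645 m): east 645 sin 195° = -166.94, north 645 cos 195° = -623.02
Leg 3 (315°, 2010 m): east 2010 sin 315° = -1421.28, north 2010 cos 315° = 1421.28
Leg 4 (080°, 4156 m): east 4156 sin 80° = 4092.86, north 4156 cos 80° = 721.68
Net displacement: -1577.70 east, 2021.19 north. Direction back to start is (1577.70, -2021.19): bearing = atan2(1577.70, -2021.19) mod 360° = 142.03° ≈ 142°.

142°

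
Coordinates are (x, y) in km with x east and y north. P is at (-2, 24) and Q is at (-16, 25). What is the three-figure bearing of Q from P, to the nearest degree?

Δeast = -16 − -2 = -14.00; Δnorth = 25 − 24 = 1.00.
Bearing = atan2(Δeast, Δnorth) mod 360° = 274.09° ≈ 274°.

274°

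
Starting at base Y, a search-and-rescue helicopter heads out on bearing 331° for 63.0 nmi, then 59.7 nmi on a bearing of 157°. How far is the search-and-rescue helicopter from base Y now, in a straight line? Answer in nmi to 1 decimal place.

Leg 1 (331°, 63.0 nmi): east 63.0 sin 331° = -30.54, north 63.0 cos 331° = 55.10
Leg 2 (157°, 59.7 nmi): east 59.7 sin 157° = 23.33, north 59.7 cos 157° = -54.95
Net: -7.22 east, 0.15 north. Distance = √((-7.22)² + (0.15)²) = 7.218 nmi.

7.2 nmi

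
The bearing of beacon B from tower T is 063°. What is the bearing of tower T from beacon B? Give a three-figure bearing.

Back-bearing = 063° + 180° = 243°.

243°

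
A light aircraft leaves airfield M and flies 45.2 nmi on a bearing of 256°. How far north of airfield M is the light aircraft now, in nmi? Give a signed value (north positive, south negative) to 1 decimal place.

-10.9 nmi

Leg 1 (256°, 45.2 nmi): east 45.2 sin 256° = -43.86, north 45.2 cos 256° = -10.93
Net north component: -10.93 nmi.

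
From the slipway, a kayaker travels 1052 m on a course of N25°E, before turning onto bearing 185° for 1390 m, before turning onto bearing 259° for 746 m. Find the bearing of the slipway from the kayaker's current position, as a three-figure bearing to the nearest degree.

035°

Leg 1 (N25°E, 1052 m): east 1052 sin 25° = 444.59, north 1052 cos 25° = 953.44
Leg 2 (185°, 1390 m): east 1390 sin 185° = -121.15, north 1390 cos 185° = -1384.71
Leg 3 (259°, 746 m): east 746 sin 259° = -732.29, north 746 cos 259° = -142.34
Net displacement: -408.85 east, -573.62 north. Direction back to start is (408.85, 573.62): bearing = atan2(408.85, 573.62) mod 360° = 35.48° ≈ 035°.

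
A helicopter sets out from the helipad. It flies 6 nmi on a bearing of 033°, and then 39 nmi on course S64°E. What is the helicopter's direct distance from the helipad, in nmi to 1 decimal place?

40.2 nmi

Leg 1 (033°, 6 nmi): east 6 sin 33° = 3.27, north 6 cos 33° = 5.03
Leg 2 (S64°E, 39 nmi): east 39 sin 116° = 35.05, north 39 cos 116° = -17.10
Net: 38.32 east, -12.06 north. Distance = √((38.32)² + (-12.06)²) = 40.175 nmi.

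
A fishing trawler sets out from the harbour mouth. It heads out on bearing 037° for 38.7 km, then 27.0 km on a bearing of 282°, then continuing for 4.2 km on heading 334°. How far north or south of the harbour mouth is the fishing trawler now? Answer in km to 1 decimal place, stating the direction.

Leg 1 (037°, 38.7 km): east 38.7 sin 37° = 23.29, north 38.7 cos 37° = 30.91
Leg 2 (282°, 27.0 km): east 27.0 sin 282° = -26.41, north 27.0 cos 282° = 5.61
Leg 3 (334°, 4.2 km): east 4.2 sin 334° = -1.84, north 4.2 cos 334° = 3.77
Net north component: 40.30 km.

40.3 km north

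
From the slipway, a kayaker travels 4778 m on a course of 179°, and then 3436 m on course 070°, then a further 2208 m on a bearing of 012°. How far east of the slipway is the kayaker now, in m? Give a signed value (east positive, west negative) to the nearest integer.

3771 m

Leg 1 (179°, 4778 m): east 4778 sin 179° = 83.39, north 4778 cos 179° = -4777.27
Leg 2 (070°, 3436 m): east 3436 sin 70° = 3228.78, north 3436 cos 70° = 1175.18
Leg 3 (012°, 2208 m): east 2208 sin 12° = 459.07, north 2208 cos 12° = 2159.75
Net east component: 3771.24 m.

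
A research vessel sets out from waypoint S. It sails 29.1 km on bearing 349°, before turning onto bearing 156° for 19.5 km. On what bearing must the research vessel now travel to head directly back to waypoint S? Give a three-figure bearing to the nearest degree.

192°

Leg 1 (349°, 29.1 km): east 29.1 sin 349° = -5.55, north 29.1 cos 349° = 28.57
Leg 2 (156°, 19.5 km): east 19.5 sin 156° = 7.93, north 19.5 cos 156° = -17.81
Net displacement: 2.38 east, 10.75 north. Direction back to start is (-2.38, -10.75): bearing = atan2(-2.38, -10.75) mod 360° = 192.48° ≈ 192°.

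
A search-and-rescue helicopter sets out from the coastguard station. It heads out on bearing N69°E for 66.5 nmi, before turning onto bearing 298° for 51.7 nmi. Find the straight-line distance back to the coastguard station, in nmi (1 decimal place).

Leg 1 (N69°E, 66.5 nmi): east 66.5 sin 69° = 62.08, north 66.5 cos 69° = 23.83
Leg 2 (298°, 51.7 nmi): east 51.7 sin 298° = -45.65, north 51.7 cos 298° = 24.27
Net: 16.43 east, 48.10 north. Distance = √((16.43)² + (48.10)²) = 50.833 nmi.

50.8 nmi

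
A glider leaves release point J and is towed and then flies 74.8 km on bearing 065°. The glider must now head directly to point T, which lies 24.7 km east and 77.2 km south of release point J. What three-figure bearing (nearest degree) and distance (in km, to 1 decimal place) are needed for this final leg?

Leg 1 (065°, 74.8 km): east 74.8 sin 65° = 67.79, north 74.8 cos 65° = 31.61
Current position: (67.79, 31.61). Target: (24.7, -77.2). Remaining: Δeast = -43.09, Δnorth = -108.81.
Bearing = atan2(-43.09, -108.81) mod 360° = 201.60°; distance = √((-43.09)² + (-108.81)²) = 117.034 km.

202°, 117.0 km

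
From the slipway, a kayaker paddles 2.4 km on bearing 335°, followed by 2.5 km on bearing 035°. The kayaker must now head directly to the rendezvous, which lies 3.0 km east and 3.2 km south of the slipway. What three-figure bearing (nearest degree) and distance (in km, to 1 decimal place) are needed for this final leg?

Leg 1 (335°, 2.4 km): east 2.4 sin 335° = -1.01, north 2.4 cos 335° = 2.18
Leg 2 (035°, 2.5 km): east 2.5 sin 35° = 1.43, north 2.5 cos 35° = 2.05
Current position: (0.42, 4.22). Target: (3.0, -3.2). Remaining: Δeast = 2.58, Δnorth = -7.42.
Bearing = atan2(2.58, -7.42) mod 360° = 160.83°; distance = √((2.58)² + (-7.42)²) = 7.859 km.

161°, 7.9 km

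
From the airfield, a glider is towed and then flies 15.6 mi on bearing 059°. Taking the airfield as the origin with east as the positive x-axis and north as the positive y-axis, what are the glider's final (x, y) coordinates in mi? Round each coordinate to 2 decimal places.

Leg 1 (059°, 15.6 mi): east 15.6 sin 59° = 13.37, north 15.6 cos 59° = 8.03
Summing: 13.37 mi east, 8.03 mi north → (13.37, 8.03).

(13.37, 8.03)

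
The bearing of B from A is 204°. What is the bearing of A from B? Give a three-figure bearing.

024°

Back-bearing = 204° − 180° = 024°.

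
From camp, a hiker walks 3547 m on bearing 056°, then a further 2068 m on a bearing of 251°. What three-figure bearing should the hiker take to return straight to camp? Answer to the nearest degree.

Leg 1 (056°, 3547 m): east 3547 sin 56° = 2940.60, north 3547 cos 56° = 1983.46
Leg 2 (251°, 2068 m): east 2068 sin 251° = -1955.33, north 2068 cos 251° = -673.27
Net displacement: 985.26 east, 1310.18 north. Direction back to start is (-985.26, -1310.18): bearing = atan2(-985.26, -1310.18) mod 360° = 216.94° ≈ 217°.

217°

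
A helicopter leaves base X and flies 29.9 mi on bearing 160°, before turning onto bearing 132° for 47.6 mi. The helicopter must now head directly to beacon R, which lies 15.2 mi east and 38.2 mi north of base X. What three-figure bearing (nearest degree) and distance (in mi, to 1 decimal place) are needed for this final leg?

343°, 102.7 mi

Leg 1 (160°, 29.9 mi): east 29.9 sin 160° = 10.23, north 29.9 cos 160° = -28.10
Leg 2 (132°, 47.6 mi): east 47.6 sin 132° = 35.37, north 47.6 cos 132° = -31.85
Current position: (45.60, -59.95). Target: (15.2, 38.2). Remaining: Δeast = -30.40, Δnorth = 98.15.
Bearing = atan2(-30.40, 98.15) mod 360° = 342.79°; distance = √((-30.40)² + (98.15)²) = 102.748 mi.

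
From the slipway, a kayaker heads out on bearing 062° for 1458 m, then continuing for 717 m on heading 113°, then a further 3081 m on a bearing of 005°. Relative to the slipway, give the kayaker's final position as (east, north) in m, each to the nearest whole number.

Leg 1 (062°, 1458 m): east 1458 sin 62° = 1287.34, north 1458 cos 62° = 684.49
Leg 2 (113°, 717 m): east 717 sin 113° = 660.00, north 717 cos 113° = -280.15
Leg 3 (005°, 3081 m): east 3081 sin 5° = 268.53, north 3081 cos 5° = 3069.28
Summing: 2215.87 m east, 3473.61 m north → (2216, 3474).

(2216, 3474)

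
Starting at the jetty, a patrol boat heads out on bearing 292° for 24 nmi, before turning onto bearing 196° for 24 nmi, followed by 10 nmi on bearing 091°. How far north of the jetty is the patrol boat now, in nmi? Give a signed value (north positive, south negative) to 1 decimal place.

-14.3 nmi

Leg 1 (292°, 24 nmi): east 24 sin 292° = -22.25, north 24 cos 292° = 8.99
Leg 2 (196°, 24 nmi): east 24 sin 196° = -6.62, north 24 cos 196° = -23.07
Leg 3 (091°, 10 nmi): east 10 sin 91° = 10.00, north 10 cos 91° = -0.17
Net north component: -14.25 nmi.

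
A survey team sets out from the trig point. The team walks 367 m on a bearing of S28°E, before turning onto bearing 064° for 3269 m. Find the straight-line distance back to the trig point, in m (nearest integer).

Leg 1 (S28°E, 367 m): east 367 sin 152° = 172.30, north 367 cos 152° = -324.04
Leg 2 (064°, 3269 m): east 3269 sin 64° = 2938.16, north 3269 cos 64° = 1433.04
Net: 3110.45 east, 1108.99 north. Distance = √((3110.45)² + (1108.99)²) = 3302.240 m.

3302 m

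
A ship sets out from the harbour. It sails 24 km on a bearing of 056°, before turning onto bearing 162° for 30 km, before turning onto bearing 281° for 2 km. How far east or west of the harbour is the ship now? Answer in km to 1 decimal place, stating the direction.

Leg 1 (056°, 24 km): east 24 sin 56° = 19.90, north 24 cos 56° = 13.42
Leg 2 (162°, 30 km): east 30 sin 162° = 9.27, north 30 cos 162° = -28.53
Leg 3 (281°, 2 km): east 2 sin 281° = -1.96, north 2 cos 281° = 0.38
Net east component: 27.20 km.

27.2 km east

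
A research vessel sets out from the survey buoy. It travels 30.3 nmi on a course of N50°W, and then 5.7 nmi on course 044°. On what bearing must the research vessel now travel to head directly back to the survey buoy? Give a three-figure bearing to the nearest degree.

141°

Leg 1 (N50°W, 30.3 nmi): east 30.3 sin 310° = -23.21, north 30.3 cos 310° = 19.48
Leg 2 (044°, 5.7 nmi): east 5.7 sin 44° = 3.96, north 5.7 cos 44° = 4.10
Net displacement: -19.25 east, 23.58 north. Direction back to start is (19.25, -23.58): bearing = atan2(19.25, -23.58) mod 360° = 140.77° ≈ 141°.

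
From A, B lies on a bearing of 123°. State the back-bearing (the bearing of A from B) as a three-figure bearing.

Back-bearing = 123° + 180° = 303°.

303°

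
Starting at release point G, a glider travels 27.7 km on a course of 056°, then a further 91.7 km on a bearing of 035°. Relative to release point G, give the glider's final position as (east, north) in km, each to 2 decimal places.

Leg 1 (056°, 27.7 km): east 27.7 sin 56° = 22.96, north 27.7 cos 56° = 15.49
Leg 2 (035°, 91.7 km): east 91.7 sin 35° = 52.60, north 91.7 cos 35° = 75.12
Summing: 75.56 km east, 90.61 km north → (75.56, 90.61).

(75.56, 90.61)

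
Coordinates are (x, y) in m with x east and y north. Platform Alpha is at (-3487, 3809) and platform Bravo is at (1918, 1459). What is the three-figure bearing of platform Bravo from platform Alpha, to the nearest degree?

Δeast = 1918 − -3487 = 5405.00; Δnorth = 1459 − 3809 = -2350.00.
Bearing = atan2(Δeast, Δnorth) mod 360° = 113.50° ≈ 113°.

113°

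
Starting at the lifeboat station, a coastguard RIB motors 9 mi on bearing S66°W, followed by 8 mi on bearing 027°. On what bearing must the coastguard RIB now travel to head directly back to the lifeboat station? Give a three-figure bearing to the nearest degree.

127°

Leg 1 (S66°W, 9 mi): east 9 sin 246° = -8.22, north 9 cos 246° = -3.66
Leg 2 (027°, 8 mi): east 8 sin 27° = 3.63, north 8 cos 27° = 7.13
Net displacement: -4.59 east, 3.47 north. Direction back to start is (4.59, -3.47): bearing = atan2(4.59, -3.47) mod 360° = 127.07° ≈ 127°.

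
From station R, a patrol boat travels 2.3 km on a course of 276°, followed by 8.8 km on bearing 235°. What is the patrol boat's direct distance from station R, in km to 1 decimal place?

Leg 1 (276°, 2.3 km): east 2.3 sin 276° = -2.29, north 2.3 cos 276° = 0.24
Leg 2 (235°, 8.8 km): east 8.8 sin 235° = -7.21, north 8.8 cos 235° = -5.05
Net: -9.50 east, -4.81 north. Distance = √((-9.50)² + (-4.81)²) = 10.643 km.

10.6 km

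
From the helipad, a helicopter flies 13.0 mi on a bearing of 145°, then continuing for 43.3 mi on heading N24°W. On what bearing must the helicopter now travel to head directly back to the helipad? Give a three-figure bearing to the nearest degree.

161°

Leg 1 (145°, 13.0 mi): east 13.0 sin 145° = 7.46, north 13.0 cos 145° = -10.65
Leg 2 (N24°W, 43.3 mi): east 43.3 sin 336° = -17.61, north 43.3 cos 336° = 39.56
Net displacement: -10.16 east, 28.91 north. Direction back to start is (10.16, -28.91): bearing = atan2(10.16, -28.91) mod 360° = 160.64° ≈ 161°.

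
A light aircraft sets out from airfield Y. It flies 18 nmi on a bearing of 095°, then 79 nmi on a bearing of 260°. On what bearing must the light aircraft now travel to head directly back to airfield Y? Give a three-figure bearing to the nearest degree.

Leg 1 (095°, 18 nmi): east 18 sin 95° = 17.93, north 18 cos 95° = -1.57
Leg 2 (260°, 79 nmi): east 79 sin 260° = -77.80, north 79 cos 260° = -13.72
Net displacement: -59.87 east, -15.29 north. Direction back to start is (59.87, 15.29): bearing = atan2(59.87, 15.29) mod 360° = 75.68° ≈ 076°.

076°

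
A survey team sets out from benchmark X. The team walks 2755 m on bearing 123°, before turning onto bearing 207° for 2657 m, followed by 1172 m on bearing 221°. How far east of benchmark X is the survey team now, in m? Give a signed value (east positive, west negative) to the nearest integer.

335 m

Leg 1 (123°, 2755 m): east 2755 sin 123° = 2310.54, north 2755 cos 123° = -1500.48
Leg 2 (207°, 2657 m): east 2657 sin 207° = -1206.25, north 2657 cos 207° = -2367.40
Leg 3 (221°, 1172 m): east 1172 sin 221° = -768.90, north 1172 cos 221° = -884.52
Net east component: 335.38 m.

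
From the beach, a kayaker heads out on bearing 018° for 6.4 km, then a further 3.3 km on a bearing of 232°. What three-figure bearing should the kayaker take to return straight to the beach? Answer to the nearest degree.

171°

Leg 1 (018°, 6.4 km): east 6.4 sin 18° = 1.98, north 6.4 cos 18° = 6.09
Leg 2 (232°, 3.3 km): east 3.3 sin 232° = -2.60, north 3.3 cos 232° = -2.03
Net displacement: -0.62 east, 4.06 north. Direction back to start is (0.62, -4.06): bearing = atan2(0.62, -4.06) mod 360° = 171.27° ≈ 171°.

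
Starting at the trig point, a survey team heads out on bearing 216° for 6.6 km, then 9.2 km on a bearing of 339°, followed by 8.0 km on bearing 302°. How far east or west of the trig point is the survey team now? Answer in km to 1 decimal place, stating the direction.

14.0 km west

Leg 1 (216°, 6.6 km): east 6.6 sin 216° = -3.88, north 6.6 cos 216° = -5.34
Leg 2 (339°, 9.2 km): east 9.2 sin 339° = -3.30, north 9.2 cos 339° = 8.59
Leg 3 (302°, 8.0 km): east 8.0 sin 302° = -6.78, north 8.0 cos 302° = 4.24
Net east component: -13.96 km.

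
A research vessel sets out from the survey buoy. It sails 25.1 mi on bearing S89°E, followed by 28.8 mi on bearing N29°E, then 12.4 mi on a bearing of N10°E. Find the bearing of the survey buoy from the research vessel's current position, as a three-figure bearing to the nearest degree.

Leg 1 (S89°E, 25.1 mi): east 25.1 sin 91° = 25.10, north 25.1 cos 91° = -0.44
Leg 2 (N29°E, 28.8 mi): east 28.8 sin 29° = 13.96, north 28.8 cos 29° = 25.19
Leg 3 (N10°E, 12.4 mi): east 12.4 sin 10° = 2.15, north 12.4 cos 10° = 12.21
Net displacement: 41.21 east, 36.96 north. Direction back to start is (-41.21, -36.96): bearing = atan2(-41.21, -36.96) mod 360° = 228.11° ≈ 228°.

228°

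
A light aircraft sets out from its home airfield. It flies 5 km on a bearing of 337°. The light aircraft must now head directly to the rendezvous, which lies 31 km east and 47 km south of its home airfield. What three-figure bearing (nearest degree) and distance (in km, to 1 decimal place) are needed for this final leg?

Leg 1 (337°, 5 km): east 5 sin 337° = -1.95, north 5 cos 337° = 4.60
Current position: (-1.95, 4.60). Target: (31, -47). Remaining: Δeast = 32.95, Δnorth = -51.60.
Bearing = atan2(32.95, -51.60) mod 360° = 147.44°; distance = √((32.95)² + (-51.60)²) = 61.227 km.

147°, 61.2 km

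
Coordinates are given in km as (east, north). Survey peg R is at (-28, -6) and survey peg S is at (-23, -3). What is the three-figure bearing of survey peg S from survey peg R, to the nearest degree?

Δeast = -23 − -28 = 5.00; Δnorth = -3 − -6 = 3.00.
Bearing = atan2(Δeast, Δnorth) mod 360° = 59.04° ≈ 059°.

059°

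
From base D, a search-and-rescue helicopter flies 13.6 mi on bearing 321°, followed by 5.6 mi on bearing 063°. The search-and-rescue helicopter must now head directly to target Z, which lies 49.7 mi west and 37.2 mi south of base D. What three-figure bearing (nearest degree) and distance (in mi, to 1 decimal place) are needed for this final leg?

223°, 68.3 mi

Leg 1 (321°, 13.6 mi): east 13.6 sin 321° = -8.56, north 13.6 cos 321° = 10.57
Leg 2 (063°, 5.6 mi): east 5.6 sin 63° = 4.99, north 5.6 cos 63° = 2.54
Current position: (-3.57, 13.11). Target: (-49.7, -37.2). Remaining: Δeast = -46.13, Δnorth = -50.31.
Bearing = atan2(-46.13, -50.31) mod 360° = 222.52°; distance = √((-46.13)² + (-50.31)²) = 68.259 mi.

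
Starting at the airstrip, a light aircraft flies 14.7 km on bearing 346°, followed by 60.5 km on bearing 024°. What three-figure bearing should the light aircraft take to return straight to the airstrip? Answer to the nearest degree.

197°

Leg 1 (346°, 14.7 km): east 14.7 sin 346° = -3.56, north 14.7 cos 346° = 14.26
Leg 2 (024°, 60.5 km): east 60.5 sin 24° = 24.61, north 60.5 cos 24° = 55.27
Net displacement: 21.05 east, 69.53 north. Direction back to start is (-21.05, -69.53): bearing = atan2(-21.05, -69.53) mod 360° = 196.84° ≈ 197°.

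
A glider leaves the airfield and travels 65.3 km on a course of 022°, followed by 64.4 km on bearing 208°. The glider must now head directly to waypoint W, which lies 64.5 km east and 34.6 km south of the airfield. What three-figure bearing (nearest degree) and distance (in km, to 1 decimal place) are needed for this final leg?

Leg 1 (022°, 65.3 km): east 65.3 sin 22° = 24.46, north 65.3 cos 22° = 60.55
Leg 2 (208°, 64.4 km): east 64.4 sin 208° = -30.23, north 64.4 cos 208° = -56.86
Current position: (-5.77, 3.68). Target: (64.5, -34.6). Remaining: Δeast = 70.27, Δnorth = -38.28.
Bearing = atan2(70.27, -38.28) mod 360° = 118.58°; distance = √((70.27)² + (-38.28)²) = 80.024 km.

119°, 80.0 km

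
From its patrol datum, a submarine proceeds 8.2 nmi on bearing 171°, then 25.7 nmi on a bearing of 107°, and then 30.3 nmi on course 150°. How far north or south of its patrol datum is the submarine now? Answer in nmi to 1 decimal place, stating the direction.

Leg 1 (171°, 8.2 nmi): east 8.2 sin 171° = 1.28, north 8.2 cos 171° = -8.10
Leg 2 (107°, 25.7 nmi): east 25.7 sin 107° = 24.58, north 25.7 cos 107° = -7.51
Leg 3 (150°, 30.3 nmi): east 30.3 sin 150° = 15.15, north 30.3 cos 150° = -26.24
Net north component: -41.85 nmi.

41.9 nmi south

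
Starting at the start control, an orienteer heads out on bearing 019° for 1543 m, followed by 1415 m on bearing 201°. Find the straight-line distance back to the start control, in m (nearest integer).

Leg 1 (019°, 1543 m): east 1543 sin 19° = 502.35, north 1543 cos 19° = 1458.94
Leg 2 (201°, 1415 m): east 1415 sin 201° = -507.09, north 1415 cos 201° = -1321.02
Net: -4.74 east, 137.92 north. Distance = √((-4.74)² + (137.92)²) = 138.000 m.

138 m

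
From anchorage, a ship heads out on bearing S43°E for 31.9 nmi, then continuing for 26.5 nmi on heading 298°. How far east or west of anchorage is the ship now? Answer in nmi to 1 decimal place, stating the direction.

Leg 1 (S43°E, 31.9 nmi): east 31.9 sin 137° = 21.76, north 31.9 cos 137° = -23.33
Leg 2 (298°, 26.5 nmi): east 26.5 sin 298° = -23.40, north 26.5 cos 298° = 12.44
Net east component: -1.64 nmi.

1.6 nmi west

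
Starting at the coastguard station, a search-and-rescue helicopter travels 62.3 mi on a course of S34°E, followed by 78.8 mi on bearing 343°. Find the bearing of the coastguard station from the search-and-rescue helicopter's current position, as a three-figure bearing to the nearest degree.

Leg 1 (S34°E, 62.3 mi): east 62.3 sin 146° = 34.84, north 62.3 cos 146° = -51.65
Leg 2 (343°, 78.8 mi): east 78.8 sin 343° = -23.04, north 78.8 cos 343° = 75.36
Net displacement: 11.80 east, 23.71 north. Direction back to start is (-11.80, -23.71): bearing = atan2(-11.80, -23.71) mod 360° = 206.46° ≈ 206°.

206°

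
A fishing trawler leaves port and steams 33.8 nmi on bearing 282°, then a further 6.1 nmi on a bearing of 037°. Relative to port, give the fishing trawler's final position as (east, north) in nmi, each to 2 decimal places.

(-29.39, 11.90)

Leg 1 (282°, 33.8 nmi): east 33.8 sin 282° = -33.06, north 33.8 cos 282° = 7.03
Leg 2 (037°, 6.1 nmi): east 6.1 sin 37° = 3.67, north 6.1 cos 37° = 4.87
Summing: -29.39 nmi east, 11.90 nmi north → (-29.39, 11.90).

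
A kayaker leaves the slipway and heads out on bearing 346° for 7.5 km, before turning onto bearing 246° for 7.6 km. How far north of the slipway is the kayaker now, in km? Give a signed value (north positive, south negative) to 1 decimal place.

4.2 km

Leg 1 (346°, 7.5 km): east 7.5 sin 346° = -1.81, north 7.5 cos 346° = 7.28
Leg 2 (246°, 7.6 km): east 7.6 sin 246° = -6.94, north 7.6 cos 246° = -3.09
Net north component: 4.19 km.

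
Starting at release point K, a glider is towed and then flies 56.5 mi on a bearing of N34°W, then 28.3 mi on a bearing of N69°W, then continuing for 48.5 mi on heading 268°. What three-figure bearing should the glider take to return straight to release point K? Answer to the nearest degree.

117°

Leg 1 (N34°W, 56.5 mi): east 56.5 sin 326° = -31.59, north 56.5 cos 326° = 46.84
Leg 2 (N69°W, 28.3 mi): east 28.3 sin 291° = -26.42, north 28.3 cos 291° = 10.14
Leg 3 (268°, 48.5 mi): east 48.5 sin 268° = -48.47, north 48.5 cos 268° = -1.69
Net displacement: -106.49 east, 55.29 north. Direction back to start is (106.49, -55.29): bearing = atan2(106.49, -55.29) mod 360° = 117.44° ≈ 117°.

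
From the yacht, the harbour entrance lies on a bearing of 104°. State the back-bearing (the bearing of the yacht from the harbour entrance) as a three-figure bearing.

284°

Back-bearing = 104° + 180° = 284°.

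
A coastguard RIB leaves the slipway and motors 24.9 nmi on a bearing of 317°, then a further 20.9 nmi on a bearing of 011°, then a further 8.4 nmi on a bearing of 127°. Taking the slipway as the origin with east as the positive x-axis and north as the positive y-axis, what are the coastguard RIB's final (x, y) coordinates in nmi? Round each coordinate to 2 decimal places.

(-6.29, 33.67)

Leg 1 (317°, 24.9 nmi): east 24.9 sin 317° = -16.98, north 24.9 cos 317° = 18.21
Leg 2 (011°, 20.9 nmi): east 20.9 sin 11° = 3.99, north 20.9 cos 11° = 20.52
Leg 3 (127°, 8.4 nmi): east 8.4 sin 127° = 6.71, north 8.4 cos 127° = -5.06
Summing: -6.29 nmi east, 33.67 nmi north → (-6.29, 33.67).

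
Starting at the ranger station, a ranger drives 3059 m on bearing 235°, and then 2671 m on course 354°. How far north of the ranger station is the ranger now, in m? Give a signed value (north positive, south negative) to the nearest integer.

902 m

Leg 1 (235°, 3059 m): east 3059 sin 235° = -2505.79, north 3059 cos 235° = -1754.57
Leg 2 (354°, 2671 m): east 2671 sin 354° = -279.20, north 2671 cos 354° = 2656.37
Net north component: 901.80 m.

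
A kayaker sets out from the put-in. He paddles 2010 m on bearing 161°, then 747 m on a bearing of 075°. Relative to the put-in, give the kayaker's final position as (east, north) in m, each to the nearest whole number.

Leg 1 (161°, 2010 m): east 2010 sin 161° = 654.39, north 2010 cos 161° = -1900.49
Leg 2 (075°, 747 m): east 747 sin 75° = 721.55, north 747 cos 75° = 193.34
Summing: 1375.94 m east, -1707.15 m north → (1376, -1707).

(1376, -1707)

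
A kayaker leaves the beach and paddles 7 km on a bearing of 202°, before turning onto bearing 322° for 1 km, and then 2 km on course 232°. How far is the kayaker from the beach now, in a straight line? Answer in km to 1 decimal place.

Leg 1 (202°, 7 km): east 7 sin 202° = -2.62, north 7 cos 202° = -6.49
Leg 2 (322°, 1 km): east 1 sin 322° = -0.62, north 1 cos 322° = 0.79
Leg 3 (232°, 2 km): east 2 sin 232° = -1.58, north 2 cos 232° = -1.23
Net: -4.81 east, -6.93 north. Distance = √((-4.81)² + (-6.93)²) = 8.441 km.

8.4 km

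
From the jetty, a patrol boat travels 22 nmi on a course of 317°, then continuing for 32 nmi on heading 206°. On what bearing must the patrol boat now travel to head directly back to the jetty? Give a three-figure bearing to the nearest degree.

066°

Leg 1 (317°, 22 nmi): east 22 sin 317° = -15.00, north 22 cos 317° = 16.09
Leg 2 (206°, 32 nmi): east 32 sin 206° = -14.03, north 32 cos 206° = -28.76
Net displacement: -29.03 east, -12.67 north. Direction back to start is (29.03, 12.67): bearing = atan2(29.03, 12.67) mod 360° = 66.42° ≈ 066°.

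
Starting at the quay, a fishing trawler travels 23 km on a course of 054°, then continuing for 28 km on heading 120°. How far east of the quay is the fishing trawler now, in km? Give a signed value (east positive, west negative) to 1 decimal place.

Leg 1 (054°, 23 km): east 23 sin 54° = 18.61, north 23 cos 54° = 13.52
Leg 2 (120°, 28 km): east 28 sin 120° = 24.25, north 28 cos 120° = -14.00
Net east component: 42.86 km.

42.9 km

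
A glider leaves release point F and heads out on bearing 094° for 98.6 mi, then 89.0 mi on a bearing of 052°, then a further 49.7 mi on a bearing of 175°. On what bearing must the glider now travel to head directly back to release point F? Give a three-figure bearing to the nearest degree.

Leg 1 (094°, 98.6 mi): east 98.6 sin 94° = 98.36, north 98.6 cos 94° = -6.88
Leg 2 (052°, 89.0 mi): east 89.0 sin 52° = 70.13, north 89.0 cos 52° = 54.79
Leg 3 (175°, 49.7 mi): east 49.7 sin 175° = 4.33, north 49.7 cos 175° = -49.51
Net displacement: 172.82 east, -1.59 north. Direction back to start is (-172.82, 1.59): bearing = atan2(-172.82, 1.59) mod 360° = 270.53° ≈ 271°.

271°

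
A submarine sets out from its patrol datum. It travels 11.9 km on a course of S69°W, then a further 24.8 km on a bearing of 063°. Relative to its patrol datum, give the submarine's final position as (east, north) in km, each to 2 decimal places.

Leg 1 (S69°W, 11.9 km): east 11.9 sin 249° = -11.11, north 11.9 cos 249° = -4.26
Leg 2 (063°, 24.8 km): east 24.8 sin 63° = 22.10, north 24.8 cos 63° = 11.26
Summing: 10.99 km east, 6.99 km north → (10.99, 6.99).

(10.99, 6.99)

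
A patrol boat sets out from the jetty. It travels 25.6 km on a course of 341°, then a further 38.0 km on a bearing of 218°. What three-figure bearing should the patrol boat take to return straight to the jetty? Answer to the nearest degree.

Leg 1 (341°, 25.6 km): east 25.6 sin 341° = -8.33, north 25.6 cos 341° = 24.21
Leg 2 (218°, 38.0 km): east 38.0 sin 218° = -23.40, north 38.0 cos 218° = -29.94
Net displacement: -31.73 east, -5.74 north. Direction back to start is (31.73, 5.74): bearing = atan2(31.73, 5.74) mod 360° = 79.75° ≈ 080°.

080°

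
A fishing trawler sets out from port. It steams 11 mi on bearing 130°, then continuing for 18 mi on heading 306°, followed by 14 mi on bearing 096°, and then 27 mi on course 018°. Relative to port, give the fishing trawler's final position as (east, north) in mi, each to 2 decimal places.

Leg 1 (130°, 11 mi): east 11 sin 130° = 8.43, north 11 cos 130° = -7.07
Leg 2 (306°, 18 mi): east 18 sin 306° = -14.56, north 18 cos 306° = 10.58
Leg 3 (096°, 14 mi): east 14 sin 96° = 13.92, north 14 cos 96° = -1.46
Leg 4 (018°, 27 mi): east 27 sin 18° = 8.34, north 27 cos 18° = 25.68
Summing: 16.13 mi east, 27.72 mi north → (16.13, 27.72).

(16.13, 27.72)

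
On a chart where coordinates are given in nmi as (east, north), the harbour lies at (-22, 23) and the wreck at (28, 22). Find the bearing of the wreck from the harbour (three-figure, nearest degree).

Δeast = 28 − -22 = 50.00; Δnorth = 22 − 23 = -1.00.
Bearing = atan2(Δeast, Δnorth) mod 360° = 91.15° ≈ 091°.

091°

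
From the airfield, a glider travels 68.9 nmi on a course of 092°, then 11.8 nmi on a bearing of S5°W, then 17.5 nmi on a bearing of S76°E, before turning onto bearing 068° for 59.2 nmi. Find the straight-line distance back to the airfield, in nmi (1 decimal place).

Leg 1 (092°, 68.9 nmi): east 68.9 sin 92° = 68.86, north 68.9 cos 92° = -2.40
Leg 2 (S5°W, 11.8 nmi): east 11.8 sin 185° = -1.03, north 11.8 cos 185° = -11.76
Leg 3 (S76°E, 17.5 nmi): east 17.5 sin 104° = 16.98, north 17.5 cos 104° = -4.23
Leg 4 (068°, 59.2 nmi): east 59.2 sin 68° = 54.89, north 59.2 cos 68° = 22.18
Net: 139.70 east, 3.78 north. Distance = √((139.70)² + (3.78)²) = 139.750 nmi.

139.8 nmi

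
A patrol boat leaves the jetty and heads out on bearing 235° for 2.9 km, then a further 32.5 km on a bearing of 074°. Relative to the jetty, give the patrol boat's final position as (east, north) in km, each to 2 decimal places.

Leg 1 (235°, 2.9 km): east 2.9 sin 235° = -2.38, north 2.9 cos 235° = -1.66
Leg 2 (074°, 32.5 km): east 32.5 sin 74° = 31.24, north 32.5 cos 74° = 8.96
Summing: 28.87 km east, 7.29 km north → (28.87, 7.29).

(28.87, 7.29)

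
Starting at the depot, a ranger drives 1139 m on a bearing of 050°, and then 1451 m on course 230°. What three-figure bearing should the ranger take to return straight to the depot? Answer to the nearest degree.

050°

Leg 1 (050°, 1139 m): east 1139 sin 50° = 872.52, north 1139 cos 50° = 732.14
Leg 2 (230°, 1451 m): east 1451 sin 230° = -1111.53, north 1451 cos 230° = -932.68
Net displacement: -239.01 east, -200.55 north. Direction back to start is (239.01, 200.55): bearing = atan2(239.01, 200.55) mod 360° = 50.00° ≈ 050°.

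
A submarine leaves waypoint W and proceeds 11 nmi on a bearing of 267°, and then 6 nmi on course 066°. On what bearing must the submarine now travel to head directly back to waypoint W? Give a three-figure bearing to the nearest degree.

109°

Leg 1 (267°, 11 nmi): east 11 sin 267° = -10.98, north 11 cos 267° = -0.58
Leg 2 (066°, 6 nmi): east 6 sin 66° = 5.48, north 6 cos 66° = 2.44
Net displacement: -5.50 east, 1.86 north. Direction back to start is (5.50, -1.86): bearing = atan2(5.50, -1.86) mod 360° = 108.72° ≈ 109°.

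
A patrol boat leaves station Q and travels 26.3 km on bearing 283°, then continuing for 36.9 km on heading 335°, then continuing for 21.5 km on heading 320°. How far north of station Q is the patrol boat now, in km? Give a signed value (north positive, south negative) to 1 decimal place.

55.8 km

Leg 1 (283°, 26.3 km): east 26.3 sin 283° = -25.63, north 26.3 cos 283° = 5.92
Leg 2 (335°, 36.9 km): east 36.9 sin 335° = -15.59, north 36.9 cos 335° = 33.44
Leg 3 (320°, 21.5 km): east 21.5 sin 320° = -13.82, north 21.5 cos 320° = 16.47
Net north component: 55.83 km.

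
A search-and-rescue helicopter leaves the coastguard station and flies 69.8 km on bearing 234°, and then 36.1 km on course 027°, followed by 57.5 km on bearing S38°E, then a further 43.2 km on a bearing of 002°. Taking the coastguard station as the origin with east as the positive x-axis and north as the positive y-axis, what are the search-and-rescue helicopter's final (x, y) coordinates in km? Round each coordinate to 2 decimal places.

(-3.17, -11.00)

Leg 1 (234°, 69.8 km): east 69.8 sin 234° = -56.47, north 69.8 cos 234° = -41.03
Leg 2 (027°, 36.1 km): east 36.1 sin 27° = 16.39, north 36.1 cos 27° = 32.17
Leg 3 (S38°E, 57.5 km): east 57.5 sin 142° = 35.40, north 57.5 cos 142° = -45.31
Leg 4 (002°, 43.2 km): east 43.2 sin 2° = 1.51, north 43.2 cos 2° = 43.17
Summing: -3.17 km east, -11.00 km north → (-3.17, -11.00).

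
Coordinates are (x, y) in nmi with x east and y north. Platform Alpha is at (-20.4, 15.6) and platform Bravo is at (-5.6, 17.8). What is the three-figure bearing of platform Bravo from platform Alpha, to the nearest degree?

Δeast = -5.6 − -20.4 = 14.80; Δnorth = 17.8 − 15.6 = 2.20.
Bearing = atan2(Δeast, Δnorth) mod 360° = 81.54° ≈ 082°.

082°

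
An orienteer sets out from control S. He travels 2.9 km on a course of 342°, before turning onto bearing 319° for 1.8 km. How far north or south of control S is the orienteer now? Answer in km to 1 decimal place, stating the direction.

Leg 1 (342°, 2.9 km): east 2.9 sin 342° = -0.90, north 2.9 cos 342° = 2.76
Leg 2 (319°, 1.8 km): east 1.8 sin 319° = -1.18, north 1.8 cos 319° = 1.36
Net north component: 4.12 km.

4.1 km north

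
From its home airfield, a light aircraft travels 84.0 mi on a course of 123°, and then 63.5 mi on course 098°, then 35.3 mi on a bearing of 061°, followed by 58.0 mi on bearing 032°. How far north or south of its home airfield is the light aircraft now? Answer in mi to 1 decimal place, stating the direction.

Leg 1 (123°, 84.0 mi): east 84.0 sin 123° = 70.45, north 84.0 cos 123° = -45.75
Leg 2 (098°, 63.5 mi): east 63.5 sin 98° = 62.88, north 63.5 cos 98° = -8.84
Leg 3 (061°, 35.3 mi): east 35.3 sin 61° = 30.87, north 35.3 cos 61° = 17.11
Leg 4 (032°, 58.0 mi): east 58.0 sin 32° = 30.74, north 58.0 cos 32° = 49.19
Net north component: 11.71 mi.

11.7 mi north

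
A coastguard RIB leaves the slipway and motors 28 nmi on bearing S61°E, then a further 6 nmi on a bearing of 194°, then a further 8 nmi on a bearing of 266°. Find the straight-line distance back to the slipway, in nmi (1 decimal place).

25.0 nmi

Leg 1 (S61°E, 28 nmi): east 28 sin 119° = 24.49, north 28 cos 119° = -13.57
Leg 2 (194°, 6 nmi): east 6 sin 194° = -1.45, north 6 cos 194° = -5.82
Leg 3 (266°, 8 nmi): east 8 sin 266° = -7.98, north 8 cos 266° = -0.56
Net: 15.06 east, -19.95 north. Distance = √((15.06)² + (-19.95)²) = 24.998 nmi.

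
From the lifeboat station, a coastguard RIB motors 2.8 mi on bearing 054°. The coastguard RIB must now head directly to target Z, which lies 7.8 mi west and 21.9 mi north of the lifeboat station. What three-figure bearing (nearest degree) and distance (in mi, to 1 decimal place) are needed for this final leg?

334°, 22.6 mi

Leg 1 (054°, 2.8 mi): east 2.8 sin 54° = 2.27, north 2.8 cos 54° = 1.65
Current position: (2.27, 1.65). Target: (-7.8, 21.9). Remaining: Δeast = -10.07, Δnorth = 20.25.
Bearing = atan2(-10.07, 20.25) mod 360° = 333.58°; distance = √((-10.07)² + (20.25)²) = 22.617 mi.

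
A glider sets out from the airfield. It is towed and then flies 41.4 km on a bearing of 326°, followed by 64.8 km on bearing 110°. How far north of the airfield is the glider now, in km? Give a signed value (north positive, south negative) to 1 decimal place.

Leg 1 (326°, 41.4 km): east 41.4 sin 326° = -23.15, north 41.4 cos 326° = 34.32
Leg 2 (110°, 64.8 km): east 64.8 sin 110° = 60.89, north 64.8 cos 110° = -22.16
Net north component: 12.16 km.

12.2 km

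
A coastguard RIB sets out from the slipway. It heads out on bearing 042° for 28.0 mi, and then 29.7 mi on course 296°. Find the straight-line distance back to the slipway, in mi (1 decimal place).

34.8 mi

Leg 1 (042°, 28.0 mi): east 28.0 sin 42° = 18.74, north 28.0 cos 42° = 20.81
Leg 2 (296°, 29.7 mi): east 29.7 sin 296° = -26.69, north 29.7 cos 296° = 13.02
Net: -7.96 east, 33.83 north. Distance = √((-7.96)² + (33.83)²) = 34.751 mi.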